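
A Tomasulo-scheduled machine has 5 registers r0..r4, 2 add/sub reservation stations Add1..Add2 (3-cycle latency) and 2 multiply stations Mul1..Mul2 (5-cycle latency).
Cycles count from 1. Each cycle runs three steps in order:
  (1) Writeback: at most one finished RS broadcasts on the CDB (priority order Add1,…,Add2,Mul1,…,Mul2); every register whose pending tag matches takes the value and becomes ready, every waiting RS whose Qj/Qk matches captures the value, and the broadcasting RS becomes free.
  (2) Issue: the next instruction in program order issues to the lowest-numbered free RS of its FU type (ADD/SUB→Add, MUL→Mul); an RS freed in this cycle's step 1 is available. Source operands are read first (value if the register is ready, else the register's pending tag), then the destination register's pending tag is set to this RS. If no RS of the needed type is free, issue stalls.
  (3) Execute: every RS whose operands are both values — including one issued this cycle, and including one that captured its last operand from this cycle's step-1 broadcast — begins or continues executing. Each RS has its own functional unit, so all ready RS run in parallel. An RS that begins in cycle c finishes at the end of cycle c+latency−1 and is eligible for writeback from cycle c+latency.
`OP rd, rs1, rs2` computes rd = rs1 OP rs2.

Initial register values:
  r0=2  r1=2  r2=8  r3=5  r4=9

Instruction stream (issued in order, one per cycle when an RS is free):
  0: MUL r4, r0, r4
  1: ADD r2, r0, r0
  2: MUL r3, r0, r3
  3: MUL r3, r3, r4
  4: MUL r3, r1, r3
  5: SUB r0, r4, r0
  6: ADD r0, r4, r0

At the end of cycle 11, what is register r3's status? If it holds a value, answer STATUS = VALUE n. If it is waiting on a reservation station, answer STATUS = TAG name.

  c1: issue MUL r4<-Mul1  regs: r0:2,r1:2,r2:8,r3:5,r4:Mul1
  c2: issue ADD r2<-Add1  regs: r0:2,r1:2,r2:Add1,r3:5,r4:Mul1
  c3: issue MUL r3<-Mul2  regs: r0:2,r1:2,r2:Add1,r3:Mul2,r4:Mul1
  c4: stall  regs: r0:2,r1:2,r2:Add1,r3:Mul2,r4:Mul1
  c5: CDB Add1=4; stall  regs: r0:2,r1:2,r2:4,r3:Mul2,r4:Mul1
  c6: CDB Mul1=18; issue MUL r3<-Mul1  regs: r0:2,r1:2,r2:4,r3:Mul1,r4:18
  c7: stall  regs: r0:2,r1:2,r2:4,r3:Mul1,r4:18
  c8: CDB Mul2=10; issue MUL r3<-Mul2  regs: r0:2,r1:2,r2:4,r3:Mul2,r4:18
  c9: issue SUB r0<-Add1  regs: r0:Add1,r1:2,r2:4,r3:Mul2,r4:18
  c10: issue ADD r0<-Add2  regs: r0:Add2,r1:2,r2:4,r3:Mul2,r4:18
  c11: -  regs: r0:Add2,r1:2,r2:4,r3:Mul2,r4:18

STATUS = TAG Mul2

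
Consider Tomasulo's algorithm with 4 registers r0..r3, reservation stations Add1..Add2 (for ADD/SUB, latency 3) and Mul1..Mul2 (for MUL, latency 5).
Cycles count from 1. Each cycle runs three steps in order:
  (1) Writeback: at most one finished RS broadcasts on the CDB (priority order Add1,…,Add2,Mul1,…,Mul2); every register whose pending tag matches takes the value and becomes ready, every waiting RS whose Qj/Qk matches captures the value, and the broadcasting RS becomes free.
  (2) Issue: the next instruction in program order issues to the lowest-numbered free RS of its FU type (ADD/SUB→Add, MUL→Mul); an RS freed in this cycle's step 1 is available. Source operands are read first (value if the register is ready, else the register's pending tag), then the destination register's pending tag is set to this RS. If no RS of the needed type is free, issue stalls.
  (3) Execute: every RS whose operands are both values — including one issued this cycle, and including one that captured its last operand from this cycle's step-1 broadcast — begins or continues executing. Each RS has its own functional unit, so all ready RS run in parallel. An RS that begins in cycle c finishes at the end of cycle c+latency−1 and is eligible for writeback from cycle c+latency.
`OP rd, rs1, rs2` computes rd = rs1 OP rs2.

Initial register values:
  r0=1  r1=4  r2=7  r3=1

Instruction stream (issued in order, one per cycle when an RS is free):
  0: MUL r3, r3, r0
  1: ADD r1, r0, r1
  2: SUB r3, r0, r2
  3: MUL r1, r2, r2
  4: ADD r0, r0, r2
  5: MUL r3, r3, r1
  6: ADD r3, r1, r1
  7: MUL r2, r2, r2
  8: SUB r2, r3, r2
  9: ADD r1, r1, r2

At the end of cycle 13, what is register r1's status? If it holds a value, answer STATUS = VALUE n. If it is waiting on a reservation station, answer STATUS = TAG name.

STATUS = TAG Add1

c1: issue MUL r3<-Mul1 | r0:1,r1:4,r2:7,r3:Mul1
c2: issue ADD r1<-Add1 | r0:1,r1:Add1,r2:7,r3:Mul1
c3: issue SUB r3<-Add2 | r0:1,r1:Add1,r2:7,r3:Add2
c4: issue MUL r1<-Mul2 | r0:1,r1:Mul2,r2:7,r3:Add2
c5: CDB Add1=5; issue ADD r0<-Add1 | r0:Add1,r1:Mul2,r2:7,r3:Add2
c6: CDB Add2=-6; stall | r0:Add1,r1:Mul2,r2:7,r3:-6
c7: CDB Mul1=1; issue MUL r3<-Mul1 | r0:Add1,r1:Mul2,r2:7,r3:Mul1
c8: CDB Add1=8; issue ADD r3<-Add1 | r0:8,r1:Mul2,r2:7,r3:Add1
c9: CDB Mul2=49; issue MUL r2<-Mul2 | r0:8,r1:49,r2:Mul2,r3:Add1
c10: issue SUB r2<-Add2 | r0:8,r1:49,r2:Add2,r3:Add1
c11: stall | r0:8,r1:49,r2:Add2,r3:Add1
c12: CDB Add1=98; issue ADD r1<-Add1 | r0:8,r1:Add1,r2:Add2,r3:98
c13: - | r0:8,r1:Add1,r2:Add2,r3:98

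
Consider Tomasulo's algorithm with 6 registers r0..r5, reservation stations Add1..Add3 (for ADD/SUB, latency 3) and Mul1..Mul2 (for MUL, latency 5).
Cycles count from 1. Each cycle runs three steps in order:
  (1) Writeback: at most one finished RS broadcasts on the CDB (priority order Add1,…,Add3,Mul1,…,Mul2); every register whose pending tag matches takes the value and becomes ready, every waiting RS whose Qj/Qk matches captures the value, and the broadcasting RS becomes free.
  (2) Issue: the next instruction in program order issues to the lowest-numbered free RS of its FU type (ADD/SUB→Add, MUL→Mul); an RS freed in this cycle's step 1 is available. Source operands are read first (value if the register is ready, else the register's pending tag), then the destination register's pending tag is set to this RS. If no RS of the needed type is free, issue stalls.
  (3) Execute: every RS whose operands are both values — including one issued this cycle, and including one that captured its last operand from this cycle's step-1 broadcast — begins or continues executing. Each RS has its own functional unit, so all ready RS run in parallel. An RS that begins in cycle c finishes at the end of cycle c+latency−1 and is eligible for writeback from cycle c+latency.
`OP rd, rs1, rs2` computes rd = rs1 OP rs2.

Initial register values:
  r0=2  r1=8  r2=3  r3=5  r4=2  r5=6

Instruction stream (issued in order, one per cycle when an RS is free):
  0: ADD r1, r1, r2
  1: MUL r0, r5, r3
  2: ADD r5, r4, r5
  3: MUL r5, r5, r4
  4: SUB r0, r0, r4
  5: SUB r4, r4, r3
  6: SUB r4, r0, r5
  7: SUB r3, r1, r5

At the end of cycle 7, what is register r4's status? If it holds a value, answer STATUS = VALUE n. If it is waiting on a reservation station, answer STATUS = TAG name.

STATUS = TAG Add3

  c1: issue ADD r1<-Add1  regs: r0:2,r1:Add1,r2:3,r3:5,r4:2,r5:6
  c2: issue MUL r0<-Mul1  regs: r0:Mul1,r1:Add1,r2:3,r3:5,r4:2,r5:6
  c3: issue ADD r5<-Add2  regs: r0:Mul1,r1:Add1,r2:3,r3:5,r4:2,r5:Add2
  c4: CDB Add1=11; issue MUL r5<-Mul2  regs: r0:Mul1,r1:11,r2:3,r3:5,r4:2,r5:Mul2
  c5: issue SUB r0<-Add1  regs: r0:Add1,r1:11,r2:3,r3:5,r4:2,r5:Mul2
  c6: CDB Add2=8; issue SUB r4<-Add2  regs: r0:Add1,r1:11,r2:3,r3:5,r4:Add2,r5:Mul2
  c7: CDB Mul1=30; issue SUB r4<-Add3  regs: r0:Add1,r1:11,r2:3,r3:5,r4:Add3,r5:Mul2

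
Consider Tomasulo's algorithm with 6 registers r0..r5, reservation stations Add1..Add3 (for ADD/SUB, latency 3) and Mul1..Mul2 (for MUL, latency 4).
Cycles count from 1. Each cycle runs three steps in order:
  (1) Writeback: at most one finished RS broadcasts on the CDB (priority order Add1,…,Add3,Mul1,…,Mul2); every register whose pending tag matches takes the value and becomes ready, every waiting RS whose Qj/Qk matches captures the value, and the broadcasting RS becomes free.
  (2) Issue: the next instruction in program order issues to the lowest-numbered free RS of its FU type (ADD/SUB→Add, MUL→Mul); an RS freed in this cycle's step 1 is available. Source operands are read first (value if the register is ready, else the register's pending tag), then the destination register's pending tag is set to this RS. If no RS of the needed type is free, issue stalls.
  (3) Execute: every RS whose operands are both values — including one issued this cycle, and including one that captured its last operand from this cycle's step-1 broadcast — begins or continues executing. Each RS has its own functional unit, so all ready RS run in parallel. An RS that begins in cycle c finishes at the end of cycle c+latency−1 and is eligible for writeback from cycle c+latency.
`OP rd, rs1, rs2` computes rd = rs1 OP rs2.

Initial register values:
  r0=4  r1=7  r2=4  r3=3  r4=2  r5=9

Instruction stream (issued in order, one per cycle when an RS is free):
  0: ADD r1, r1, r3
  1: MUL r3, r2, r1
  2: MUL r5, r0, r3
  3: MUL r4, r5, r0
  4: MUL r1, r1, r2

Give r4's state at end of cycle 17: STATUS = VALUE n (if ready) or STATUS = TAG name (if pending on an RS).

cycle 1: issue ADD r1<-Add1 // r0:4,r1:Add1,r2:4,r3:3,r4:2,r5:9
cycle 2: issue MUL r3<-Mul1 // r0:4,r1:Add1,r2:4,r3:Mul1,r4:2,r5:9
cycle 3: issue MUL r5<-Mul2 // r0:4,r1:Add1,r2:4,r3:Mul1,r4:2,r5:Mul2
cycle 4: CDB Add1=10; stall // r0:4,r1:10,r2:4,r3:Mul1,r4:2,r5:Mul2
cycle 5: stall // r0:4,r1:10,r2:4,r3:Mul1,r4:2,r5:Mul2
cycle 6: stall // r0:4,r1:10,r2:4,r3:Mul1,r4:2,r5:Mul2
cycle 7: stall // r0:4,r1:10,r2:4,r3:Mul1,r4:2,r5:Mul2
cycle 8: CDB Mul1=40; issue MUL r4<-Mul1 // r0:4,r1:10,r2:4,r3:40,r4:Mul1,r5:Mul2
cycle 9: stall // r0:4,r1:10,r2:4,r3:40,r4:Mul1,r5:Mul2
cycle 10: stall // r0:4,r1:10,r2:4,r3:40,r4:Mul1,r5:Mul2
cycle 11: stall // r0:4,r1:10,r2:4,r3:40,r4:Mul1,r5:Mul2
cycle 12: CDB Mul2=160; issue MUL r1<-Mul2 // r0:4,r1:Mul2,r2:4,r3:40,r4:Mul1,r5:160
cycle 13: - // r0:4,r1:Mul2,r2:4,r3:40,r4:Mul1,r5:160
cycle 14: - // r0:4,r1:Mul2,r2:4,r3:40,r4:Mul1,r5:160
cycle 15: - // r0:4,r1:Mul2,r2:4,r3:40,r4:Mul1,r5:160
cycle 16: CDB Mul1=640 // r0:4,r1:Mul2,r2:4,r3:40,r4:640,r5:160
cycle 17: CDB Mul2=40 // r0:4,r1:40,r2:4,r3:40,r4:640,r5:160

STATUS = VALUE 640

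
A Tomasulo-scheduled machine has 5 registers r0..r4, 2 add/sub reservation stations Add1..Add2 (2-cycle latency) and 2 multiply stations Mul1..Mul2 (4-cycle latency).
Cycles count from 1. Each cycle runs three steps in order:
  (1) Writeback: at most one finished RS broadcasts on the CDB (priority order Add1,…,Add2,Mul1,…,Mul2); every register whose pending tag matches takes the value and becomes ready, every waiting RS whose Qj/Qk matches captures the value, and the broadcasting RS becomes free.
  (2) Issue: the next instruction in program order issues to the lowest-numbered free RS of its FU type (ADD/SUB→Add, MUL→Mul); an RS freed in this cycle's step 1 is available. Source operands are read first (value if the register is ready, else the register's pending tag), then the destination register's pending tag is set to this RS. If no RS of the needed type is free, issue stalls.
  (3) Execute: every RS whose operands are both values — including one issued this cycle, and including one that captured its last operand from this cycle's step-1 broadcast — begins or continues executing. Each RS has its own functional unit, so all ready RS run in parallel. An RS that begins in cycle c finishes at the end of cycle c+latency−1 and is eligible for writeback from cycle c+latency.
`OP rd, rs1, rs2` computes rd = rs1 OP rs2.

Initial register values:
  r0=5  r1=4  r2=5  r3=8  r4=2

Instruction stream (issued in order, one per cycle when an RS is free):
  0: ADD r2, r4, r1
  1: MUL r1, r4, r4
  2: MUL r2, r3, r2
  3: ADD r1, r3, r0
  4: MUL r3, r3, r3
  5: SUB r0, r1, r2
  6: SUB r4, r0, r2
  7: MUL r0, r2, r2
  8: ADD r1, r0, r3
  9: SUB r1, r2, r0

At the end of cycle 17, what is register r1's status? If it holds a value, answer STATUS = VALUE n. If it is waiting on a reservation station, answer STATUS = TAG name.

  c1: issue ADD r2<-Add1  regs: r0:5,r1:4,r2:Add1,r3:8,r4:2
  c2: issue MUL r1<-Mul1  regs: r0:5,r1:Mul1,r2:Add1,r3:8,r4:2
  c3: CDB Add1=6; issue MUL r2<-Mul2  regs: r0:5,r1:Mul1,r2:Mul2,r3:8,r4:2
  c4: issue ADD r1<-Add1  regs: r0:5,r1:Add1,r2:Mul2,r3:8,r4:2
  c5: stall  regs: r0:5,r1:Add1,r2:Mul2,r3:8,r4:2
  c6: CDB Add1=13; stall  regs: r0:5,r1:13,r2:Mul2,r3:8,r4:2
  c7: CDB Mul1=4; issue MUL r3<-Mul1  regs: r0:5,r1:13,r2:Mul2,r3:Mul1,r4:2
  c8: CDB Mul2=48; issue SUB r0<-Add1  regs: r0:Add1,r1:13,r2:48,r3:Mul1,r4:2
  c9: issue SUB r4<-Add2  regs: r0:Add1,r1:13,r2:48,r3:Mul1,r4:Add2
  c10: CDB Add1=-35; issue MUL r0<-Mul2  regs: r0:Mul2,r1:13,r2:48,r3:Mul1,r4:Add2
  c11: CDB Mul1=64; issue ADD r1<-Add1  regs: r0:Mul2,r1:Add1,r2:48,r3:64,r4:Add2
  c12: CDB Add2=-83; issue SUB r1<-Add2  regs: r0:Mul2,r1:Add2,r2:48,r3:64,r4:-83
  c13: -  regs: r0:Mul2,r1:Add2,r2:48,r3:64,r4:-83
  c14: CDB Mul2=2304  regs: r0:2304,r1:Add2,r2:48,r3:64,r4:-83
  c15: -  regs: r0:2304,r1:Add2,r2:48,r3:64,r4:-83
  c16: CDB Add1=2368  regs: r0:2304,r1:Add2,r2:48,r3:64,r4:-83
  c17: CDB Add2=-2256  regs: r0:2304,r1:-2256,r2:48,r3:64,r4:-83

STATUS = VALUE -2256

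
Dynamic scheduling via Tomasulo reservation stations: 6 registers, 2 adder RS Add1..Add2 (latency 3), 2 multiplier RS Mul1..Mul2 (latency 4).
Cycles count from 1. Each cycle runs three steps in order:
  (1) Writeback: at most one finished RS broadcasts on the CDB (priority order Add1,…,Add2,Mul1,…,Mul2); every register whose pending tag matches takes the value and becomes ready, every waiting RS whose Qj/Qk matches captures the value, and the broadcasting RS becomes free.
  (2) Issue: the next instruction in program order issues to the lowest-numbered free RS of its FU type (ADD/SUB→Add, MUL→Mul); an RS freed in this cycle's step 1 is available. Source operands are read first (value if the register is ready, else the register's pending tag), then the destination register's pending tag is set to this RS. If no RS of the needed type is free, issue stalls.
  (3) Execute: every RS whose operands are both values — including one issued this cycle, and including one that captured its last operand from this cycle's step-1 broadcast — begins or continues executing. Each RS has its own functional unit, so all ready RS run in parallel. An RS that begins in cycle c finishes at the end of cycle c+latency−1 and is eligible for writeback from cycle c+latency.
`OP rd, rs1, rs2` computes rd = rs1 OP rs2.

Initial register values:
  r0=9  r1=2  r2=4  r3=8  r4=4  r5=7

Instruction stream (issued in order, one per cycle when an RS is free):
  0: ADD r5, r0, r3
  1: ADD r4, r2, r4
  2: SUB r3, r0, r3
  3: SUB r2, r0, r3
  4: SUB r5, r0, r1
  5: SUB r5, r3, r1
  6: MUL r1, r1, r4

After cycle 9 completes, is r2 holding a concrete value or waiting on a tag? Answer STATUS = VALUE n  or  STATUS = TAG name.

STATUS = TAG Add2

  c1: issue ADD r5<-Add1  regs: r0:9,r1:2,r2:4,r3:8,r4:4,r5:Add1
  c2: issue ADD r4<-Add2  regs: r0:9,r1:2,r2:4,r3:8,r4:Add2,r5:Add1
  c3: stall  regs: r0:9,r1:2,r2:4,r3:8,r4:Add2,r5:Add1
  c4: CDB Add1=17; issue SUB r3<-Add1  regs: r0:9,r1:2,r2:4,r3:Add1,r4:Add2,r5:17
  c5: CDB Add2=8; issue SUB r2<-Add2  regs: r0:9,r1:2,r2:Add2,r3:Add1,r4:8,r5:17
  c6: stall  regs: r0:9,r1:2,r2:Add2,r3:Add1,r4:8,r5:17
  c7: CDB Add1=1; issue SUB r5<-Add1  regs: r0:9,r1:2,r2:Add2,r3:1,r4:8,r5:Add1
  c8: stall  regs: r0:9,r1:2,r2:Add2,r3:1,r4:8,r5:Add1
  c9: stall  regs: r0:9,r1:2,r2:Add2,r3:1,r4:8,r5:Add1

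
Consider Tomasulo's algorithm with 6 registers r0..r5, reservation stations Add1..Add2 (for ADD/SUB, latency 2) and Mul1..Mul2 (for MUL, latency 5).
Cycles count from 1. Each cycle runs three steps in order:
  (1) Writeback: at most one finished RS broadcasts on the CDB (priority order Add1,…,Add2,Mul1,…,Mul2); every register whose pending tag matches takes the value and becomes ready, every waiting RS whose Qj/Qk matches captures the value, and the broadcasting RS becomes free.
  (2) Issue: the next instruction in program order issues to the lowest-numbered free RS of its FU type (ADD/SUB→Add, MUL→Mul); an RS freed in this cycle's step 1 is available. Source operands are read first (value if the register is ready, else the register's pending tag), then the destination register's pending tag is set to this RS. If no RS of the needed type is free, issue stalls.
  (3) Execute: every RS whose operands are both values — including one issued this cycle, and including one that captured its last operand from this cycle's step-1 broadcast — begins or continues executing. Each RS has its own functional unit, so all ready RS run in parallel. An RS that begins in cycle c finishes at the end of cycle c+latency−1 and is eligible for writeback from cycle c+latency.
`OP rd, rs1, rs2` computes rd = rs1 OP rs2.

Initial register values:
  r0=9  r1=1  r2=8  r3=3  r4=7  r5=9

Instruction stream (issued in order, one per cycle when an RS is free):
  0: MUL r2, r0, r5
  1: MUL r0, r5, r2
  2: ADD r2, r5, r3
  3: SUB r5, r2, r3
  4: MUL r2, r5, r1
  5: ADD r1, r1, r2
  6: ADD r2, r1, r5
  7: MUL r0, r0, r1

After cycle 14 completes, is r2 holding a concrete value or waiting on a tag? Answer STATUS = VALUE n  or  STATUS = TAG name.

  c1: issue MUL r2<-Mul1  regs: r0:9,r1:1,r2:Mul1,r3:3,r4:7,r5:9
  c2: issue MUL r0<-Mul2  regs: r0:Mul2,r1:1,r2:Mul1,r3:3,r4:7,r5:9
  c3: issue ADD r2<-Add1  regs: r0:Mul2,r1:1,r2:Add1,r3:3,r4:7,r5:9
  c4: issue SUB r5<-Add2  regs: r0:Mul2,r1:1,r2:Add1,r3:3,r4:7,r5:Add2
  c5: CDB Add1=12; stall  regs: r0:Mul2,r1:1,r2:12,r3:3,r4:7,r5:Add2
  c6: CDB Mul1=81; issue MUL r2<-Mul1  regs: r0:Mul2,r1:1,r2:Mul1,r3:3,r4:7,r5:Add2
  c7: CDB Add2=9; issue ADD r1<-Add1  regs: r0:Mul2,r1:Add1,r2:Mul1,r3:3,r4:7,r5:9
  c8: issue ADD r2<-Add2  regs: r0:Mul2,r1:Add1,r2:Add2,r3:3,r4:7,r5:9
  c9: stall  regs: r0:Mul2,r1:Add1,r2:Add2,r3:3,r4:7,r5:9
  c10: stall  regs: r0:Mul2,r1:Add1,r2:Add2,r3:3,r4:7,r5:9
  c11: CDB Mul2=729; issue MUL r0<-Mul2  regs: r0:Mul2,r1:Add1,r2:Add2,r3:3,r4:7,r5:9
  c12: CDB Mul1=9  regs: r0:Mul2,r1:Add1,r2:Add2,r3:3,r4:7,r5:9
  c13: -  regs: r0:Mul2,r1:Add1,r2:Add2,r3:3,r4:7,r5:9
  c14: CDB Add1=10  regs: r0:Mul2,r1:10,r2:Add2,r3:3,r4:7,r5:9

STATUS = TAG Add2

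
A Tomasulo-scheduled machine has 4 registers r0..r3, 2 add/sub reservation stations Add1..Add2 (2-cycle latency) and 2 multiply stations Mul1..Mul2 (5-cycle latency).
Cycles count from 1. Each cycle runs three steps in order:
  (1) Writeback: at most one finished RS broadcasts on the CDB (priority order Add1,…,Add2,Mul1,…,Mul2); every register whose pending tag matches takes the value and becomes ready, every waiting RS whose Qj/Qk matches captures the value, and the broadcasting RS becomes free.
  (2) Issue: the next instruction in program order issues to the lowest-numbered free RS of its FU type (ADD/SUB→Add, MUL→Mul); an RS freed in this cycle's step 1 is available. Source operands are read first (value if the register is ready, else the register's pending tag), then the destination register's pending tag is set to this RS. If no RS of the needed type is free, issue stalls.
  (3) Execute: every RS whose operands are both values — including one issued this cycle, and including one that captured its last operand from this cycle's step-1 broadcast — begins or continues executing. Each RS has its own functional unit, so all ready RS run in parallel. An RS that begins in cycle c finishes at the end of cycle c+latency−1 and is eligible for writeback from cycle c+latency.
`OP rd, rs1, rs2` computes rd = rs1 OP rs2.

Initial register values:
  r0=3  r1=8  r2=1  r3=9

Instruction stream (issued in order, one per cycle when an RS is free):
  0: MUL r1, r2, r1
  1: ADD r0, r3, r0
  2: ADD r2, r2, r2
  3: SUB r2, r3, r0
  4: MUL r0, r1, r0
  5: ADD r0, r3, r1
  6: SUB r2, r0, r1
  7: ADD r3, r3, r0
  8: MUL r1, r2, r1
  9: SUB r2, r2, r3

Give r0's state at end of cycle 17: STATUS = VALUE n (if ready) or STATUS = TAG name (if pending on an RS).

cycle 1: issue MUL r1<-Mul1 // r0:3,r1:Mul1,r2:1,r3:9
cycle 2: issue ADD r0<-Add1 // r0:Add1,r1:Mul1,r2:1,r3:9
cycle 3: issue ADD r2<-Add2 // r0:Add1,r1:Mul1,r2:Add2,r3:9
cycle 4: CDB Add1=12; issue SUB r2<-Add1 // r0:12,r1:Mul1,r2:Add1,r3:9
cycle 5: CDB Add2=2; issue MUL r0<-Mul2 // r0:Mul2,r1:Mul1,r2:Add1,r3:9
cycle 6: CDB Add1=-3; issue ADD r0<-Add1 // r0:Add1,r1:Mul1,r2:-3,r3:9
cycle 7: CDB Mul1=8; issue SUB r2<-Add2 // r0:Add1,r1:8,r2:Add2,r3:9
cycle 8: stall // r0:Add1,r1:8,r2:Add2,r3:9
cycle 9: CDB Add1=17; issue ADD r3<-Add1 // r0:17,r1:8,r2:Add2,r3:Add1
cycle 10: issue MUL r1<-Mul1 // r0:17,r1:Mul1,r2:Add2,r3:Add1
cycle 11: CDB Add1=26; issue SUB r2<-Add1 // r0:17,r1:Mul1,r2:Add1,r3:26
cycle 12: CDB Add2=9 // r0:17,r1:Mul1,r2:Add1,r3:26
cycle 13: CDB Mul2=96 // r0:17,r1:Mul1,r2:Add1,r3:26
cycle 14: CDB Add1=-17 // r0:17,r1:Mul1,r2:-17,r3:26
cycle 15: - // r0:17,r1:Mul1,r2:-17,r3:26
cycle 16: - // r0:17,r1:Mul1,r2:-17,r3:26
cycle 17: CDB Mul1=72 // r0:17,r1:72,r2:-17,r3:26

STATUS = VALUE 17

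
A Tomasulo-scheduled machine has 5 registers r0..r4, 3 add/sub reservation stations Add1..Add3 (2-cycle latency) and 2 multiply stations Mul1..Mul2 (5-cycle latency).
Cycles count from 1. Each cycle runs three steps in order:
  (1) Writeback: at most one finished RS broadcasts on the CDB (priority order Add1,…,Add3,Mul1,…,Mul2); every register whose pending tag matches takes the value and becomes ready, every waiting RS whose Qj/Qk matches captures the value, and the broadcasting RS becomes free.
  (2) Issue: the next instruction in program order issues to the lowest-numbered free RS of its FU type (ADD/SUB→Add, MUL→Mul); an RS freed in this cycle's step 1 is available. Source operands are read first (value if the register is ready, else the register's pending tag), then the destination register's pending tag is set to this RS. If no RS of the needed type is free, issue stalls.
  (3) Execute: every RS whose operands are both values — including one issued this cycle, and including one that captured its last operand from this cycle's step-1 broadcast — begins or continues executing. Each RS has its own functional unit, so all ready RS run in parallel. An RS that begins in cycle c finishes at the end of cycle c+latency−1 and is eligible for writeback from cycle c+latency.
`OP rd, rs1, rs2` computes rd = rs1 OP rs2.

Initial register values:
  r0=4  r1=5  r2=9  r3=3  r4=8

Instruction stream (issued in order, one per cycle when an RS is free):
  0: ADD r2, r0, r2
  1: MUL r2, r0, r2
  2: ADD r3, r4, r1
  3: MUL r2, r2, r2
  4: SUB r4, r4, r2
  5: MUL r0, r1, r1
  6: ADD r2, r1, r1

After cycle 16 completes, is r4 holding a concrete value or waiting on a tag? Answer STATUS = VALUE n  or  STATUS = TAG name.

STATUS = VALUE -2696

c1: issue ADD r2<-Add1 | r0:4,r1:5,r2:Add1,r3:3,r4:8
c2: issue MUL r2<-Mul1 | r0:4,r1:5,r2:Mul1,r3:3,r4:8
c3: CDB Add1=13; issue ADD r3<-Add1 | r0:4,r1:5,r2:Mul1,r3:Add1,r4:8
c4: issue MUL r2<-Mul2 | r0:4,r1:5,r2:Mul2,r3:Add1,r4:8
c5: CDB Add1=13; issue SUB r4<-Add1 | r0:4,r1:5,r2:Mul2,r3:13,r4:Add1
c6: stall | r0:4,r1:5,r2:Mul2,r3:13,r4:Add1
c7: stall | r0:4,r1:5,r2:Mul2,r3:13,r4:Add1
c8: CDB Mul1=52; issue MUL r0<-Mul1 | r0:Mul1,r1:5,r2:Mul2,r3:13,r4:Add1
c9: issue ADD r2<-Add2 | r0:Mul1,r1:5,r2:Add2,r3:13,r4:Add1
c10: - | r0:Mul1,r1:5,r2:Add2,r3:13,r4:Add1
c11: CDB Add2=10 | r0:Mul1,r1:5,r2:10,r3:13,r4:Add1
c12: - | r0:Mul1,r1:5,r2:10,r3:13,r4:Add1
c13: CDB Mul1=25 | r0:25,r1:5,r2:10,r3:13,r4:Add1
c14: CDB Mul2=2704 | r0:25,r1:5,r2:10,r3:13,r4:Add1
c15: - | r0:25,r1:5,r2:10,r3:13,r4:Add1
c16: CDB Add1=-2696 | r0:25,r1:5,r2:10,r3:13,r4:-2696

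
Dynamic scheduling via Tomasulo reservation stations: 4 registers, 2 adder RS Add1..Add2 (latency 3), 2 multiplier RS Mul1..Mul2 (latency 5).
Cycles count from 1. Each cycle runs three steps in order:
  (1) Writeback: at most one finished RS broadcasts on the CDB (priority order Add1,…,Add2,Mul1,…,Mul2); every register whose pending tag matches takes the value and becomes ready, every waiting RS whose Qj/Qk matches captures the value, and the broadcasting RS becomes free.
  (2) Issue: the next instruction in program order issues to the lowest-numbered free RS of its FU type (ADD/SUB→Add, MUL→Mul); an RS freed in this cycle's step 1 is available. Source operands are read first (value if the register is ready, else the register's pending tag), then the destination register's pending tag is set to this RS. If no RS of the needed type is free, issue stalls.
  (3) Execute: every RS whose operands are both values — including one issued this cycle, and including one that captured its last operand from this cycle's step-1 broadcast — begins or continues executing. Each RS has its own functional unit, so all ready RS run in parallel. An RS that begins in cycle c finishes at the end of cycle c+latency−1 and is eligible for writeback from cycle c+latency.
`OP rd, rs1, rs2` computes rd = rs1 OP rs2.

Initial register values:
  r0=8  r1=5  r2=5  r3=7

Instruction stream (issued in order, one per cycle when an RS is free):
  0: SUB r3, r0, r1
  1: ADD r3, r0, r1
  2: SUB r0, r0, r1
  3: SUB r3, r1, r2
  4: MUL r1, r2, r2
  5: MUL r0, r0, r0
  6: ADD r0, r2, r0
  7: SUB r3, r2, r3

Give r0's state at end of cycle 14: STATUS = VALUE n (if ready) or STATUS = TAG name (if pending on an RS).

c1: issue SUB r3<-Add1 | r0:8,r1:5,r2:5,r3:Add1
c2: issue ADD r3<-Add2 | r0:8,r1:5,r2:5,r3:Add2
c3: stall | r0:8,r1:5,r2:5,r3:Add2
c4: CDB Add1=3; issue SUB r0<-Add1 | r0:Add1,r1:5,r2:5,r3:Add2
c5: CDB Add2=13; issue SUB r3<-Add2 | r0:Add1,r1:5,r2:5,r3:Add2
c6: issue MUL r1<-Mul1 | r0:Add1,r1:Mul1,r2:5,r3:Add2
c7: CDB Add1=3; issue MUL r0<-Mul2 | r0:Mul2,r1:Mul1,r2:5,r3:Add2
c8: CDB Add2=0; issue ADD r0<-Add1 | r0:Add1,r1:Mul1,r2:5,r3:0
c9: issue SUB r3<-Add2 | r0:Add1,r1:Mul1,r2:5,r3:Add2
c10: - | r0:Add1,r1:Mul1,r2:5,r3:Add2
c11: CDB Mul1=25 | r0:Add1,r1:25,r2:5,r3:Add2
c12: CDB Add2=5 | r0:Add1,r1:25,r2:5,r3:5
c13: CDB Mul2=9 | r0:Add1,r1:25,r2:5,r3:5
c14: - | r0:Add1,r1:25,r2:5,r3:5

STATUS = TAG Add1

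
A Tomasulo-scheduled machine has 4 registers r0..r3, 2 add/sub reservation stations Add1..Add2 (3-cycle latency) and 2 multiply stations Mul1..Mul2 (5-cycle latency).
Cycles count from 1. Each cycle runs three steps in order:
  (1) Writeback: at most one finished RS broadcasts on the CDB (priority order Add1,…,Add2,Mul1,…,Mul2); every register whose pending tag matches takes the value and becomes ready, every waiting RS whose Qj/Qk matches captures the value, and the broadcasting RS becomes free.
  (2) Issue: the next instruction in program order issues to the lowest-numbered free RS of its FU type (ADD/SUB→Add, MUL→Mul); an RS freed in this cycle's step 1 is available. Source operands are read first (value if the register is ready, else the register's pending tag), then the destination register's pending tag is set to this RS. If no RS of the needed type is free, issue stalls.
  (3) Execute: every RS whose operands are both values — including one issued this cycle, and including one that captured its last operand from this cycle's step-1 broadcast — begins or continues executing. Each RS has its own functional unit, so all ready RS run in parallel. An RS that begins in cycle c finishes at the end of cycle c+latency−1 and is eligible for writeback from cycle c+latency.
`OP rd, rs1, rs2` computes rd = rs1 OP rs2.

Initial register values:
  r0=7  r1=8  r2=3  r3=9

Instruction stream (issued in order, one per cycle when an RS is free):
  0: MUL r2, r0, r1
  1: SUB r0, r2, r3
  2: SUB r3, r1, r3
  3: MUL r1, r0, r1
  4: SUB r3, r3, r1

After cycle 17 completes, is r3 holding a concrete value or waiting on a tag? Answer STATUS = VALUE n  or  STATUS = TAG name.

  c1: issue MUL r2<-Mul1  regs: r0:7,r1:8,r2:Mul1,r3:9
  c2: issue SUB r0<-Add1  regs: r0:Add1,r1:8,r2:Mul1,r3:9
  c3: issue SUB r3<-Add2  regs: r0:Add1,r1:8,r2:Mul1,r3:Add2
  c4: issue MUL r1<-Mul2  regs: r0:Add1,r1:Mul2,r2:Mul1,r3:Add2
  c5: stall  regs: r0:Add1,r1:Mul2,r2:Mul1,r3:Add2
  c6: CDB Add2=-1; issue SUB r3<-Add2  regs: r0:Add1,r1:Mul2,r2:Mul1,r3:Add2
  c7: CDB Mul1=56  regs: r0:Add1,r1:Mul2,r2:56,r3:Add2
  c8: -  regs: r0:Add1,r1:Mul2,r2:56,r3:Add2
  c9: -  regs: r0:Add1,r1:Mul2,r2:56,r3:Add2
  c10: CDB Add1=47  regs: r0:47,r1:Mul2,r2:56,r3:Add2
  c11: -  regs: r0:47,r1:Mul2,r2:56,r3:Add2
  c12: -  regs: r0:47,r1:Mul2,r2:56,r3:Add2
  c13: -  regs: r0:47,r1:Mul2,r2:56,r3:Add2
  c14: -  regs: r0:47,r1:Mul2,r2:56,r3:Add2
  c15: CDB Mul2=376  regs: r0:47,r1:376,r2:56,r3:Add2
  c16: -  regs: r0:47,r1:376,r2:56,r3:Add2
  c17: -  regs: r0:47,r1:376,r2:56,r3:Add2

STATUS = TAG Add2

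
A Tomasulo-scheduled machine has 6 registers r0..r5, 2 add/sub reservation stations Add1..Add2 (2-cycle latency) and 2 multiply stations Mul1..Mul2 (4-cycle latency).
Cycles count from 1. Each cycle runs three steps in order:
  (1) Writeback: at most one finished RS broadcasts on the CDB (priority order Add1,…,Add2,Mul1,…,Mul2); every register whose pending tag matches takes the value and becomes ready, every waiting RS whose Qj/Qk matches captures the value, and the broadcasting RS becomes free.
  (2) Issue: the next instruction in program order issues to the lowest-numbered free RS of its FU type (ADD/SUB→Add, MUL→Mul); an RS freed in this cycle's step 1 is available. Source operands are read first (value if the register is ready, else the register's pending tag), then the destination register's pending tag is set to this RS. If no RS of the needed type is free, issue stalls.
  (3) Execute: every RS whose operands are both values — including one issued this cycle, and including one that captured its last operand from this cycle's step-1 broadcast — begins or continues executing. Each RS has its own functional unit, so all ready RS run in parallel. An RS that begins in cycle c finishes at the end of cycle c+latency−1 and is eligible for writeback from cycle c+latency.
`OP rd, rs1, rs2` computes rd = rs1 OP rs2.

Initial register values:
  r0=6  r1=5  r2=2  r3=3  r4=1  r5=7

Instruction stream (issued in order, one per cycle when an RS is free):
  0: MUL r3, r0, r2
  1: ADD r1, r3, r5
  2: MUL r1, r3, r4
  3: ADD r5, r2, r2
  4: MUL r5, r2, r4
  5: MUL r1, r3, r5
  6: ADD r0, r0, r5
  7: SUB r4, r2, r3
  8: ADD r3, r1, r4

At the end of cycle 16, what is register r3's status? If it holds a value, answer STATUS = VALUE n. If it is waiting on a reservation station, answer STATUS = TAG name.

  c1: issue MUL r3<-Mul1  regs: r0:6,r1:5,r2:2,r3:Mul1,r4:1,r5:7
  c2: issue ADD r1<-Add1  regs: r0:6,r1:Add1,r2:2,r3:Mul1,r4:1,r5:7
  c3: issue MUL r1<-Mul2  regs: r0:6,r1:Mul2,r2:2,r3:Mul1,r4:1,r5:7
  c4: issue ADD r5<-Add2  regs: r0:6,r1:Mul2,r2:2,r3:Mul1,r4:1,r5:Add2
  c5: CDB Mul1=12; issue MUL r5<-Mul1  regs: r0:6,r1:Mul2,r2:2,r3:12,r4:1,r5:Mul1
  c6: CDB Add2=4; stall  regs: r0:6,r1:Mul2,r2:2,r3:12,r4:1,r5:Mul1
  c7: CDB Add1=19; stall  regs: r0:6,r1:Mul2,r2:2,r3:12,r4:1,r5:Mul1
  c8: stall  regs: r0:6,r1:Mul2,r2:2,r3:12,r4:1,r5:Mul1
  c9: CDB Mul1=2; issue MUL r1<-Mul1  regs: r0:6,r1:Mul1,r2:2,r3:12,r4:1,r5:2
  c10: CDB Mul2=12; issue ADD r0<-Add1  regs: r0:Add1,r1:Mul1,r2:2,r3:12,r4:1,r5:2
  c11: issue SUB r4<-Add2  regs: r0:Add1,r1:Mul1,r2:2,r3:12,r4:Add2,r5:2
  c12: CDB Add1=8; issue ADD r3<-Add1  regs: r0:8,r1:Mul1,r2:2,r3:Add1,r4:Add2,r5:2
  c13: CDB Add2=-10  regs: r0:8,r1:Mul1,r2:2,r3:Add1,r4:-10,r5:2
  c14: CDB Mul1=24  regs: r0:8,r1:24,r2:2,r3:Add1,r4:-10,r5:2
  c15: -  regs: r0:8,r1:24,r2:2,r3:Add1,r4:-10,r5:2
  c16: CDB Add1=14  regs: r0:8,r1:24,r2:2,r3:14,r4:-10,r5:2

STATUS = VALUE 14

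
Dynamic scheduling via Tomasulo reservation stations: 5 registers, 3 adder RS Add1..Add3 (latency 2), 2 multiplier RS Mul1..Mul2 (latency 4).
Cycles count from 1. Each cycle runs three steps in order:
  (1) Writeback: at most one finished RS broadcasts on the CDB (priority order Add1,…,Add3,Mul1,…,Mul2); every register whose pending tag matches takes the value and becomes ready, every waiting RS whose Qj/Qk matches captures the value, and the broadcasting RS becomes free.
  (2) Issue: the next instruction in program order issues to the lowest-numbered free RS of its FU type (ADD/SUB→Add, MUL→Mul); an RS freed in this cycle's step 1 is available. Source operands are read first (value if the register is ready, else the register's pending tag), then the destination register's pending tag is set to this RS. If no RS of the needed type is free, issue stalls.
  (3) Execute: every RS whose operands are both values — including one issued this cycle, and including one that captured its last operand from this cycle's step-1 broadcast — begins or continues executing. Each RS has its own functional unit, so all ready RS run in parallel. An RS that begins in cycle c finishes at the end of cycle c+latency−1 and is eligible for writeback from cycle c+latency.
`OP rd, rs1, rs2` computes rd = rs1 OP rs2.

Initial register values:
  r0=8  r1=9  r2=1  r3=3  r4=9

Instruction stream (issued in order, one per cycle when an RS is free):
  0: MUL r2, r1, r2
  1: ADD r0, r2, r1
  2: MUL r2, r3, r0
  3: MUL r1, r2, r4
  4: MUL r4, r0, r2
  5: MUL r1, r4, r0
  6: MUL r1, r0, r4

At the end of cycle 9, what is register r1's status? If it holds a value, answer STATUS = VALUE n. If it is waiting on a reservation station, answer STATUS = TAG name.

  c1: issue MUL r2<-Mul1  regs: r0:8,r1:9,r2:Mul1,r3:3,r4:9
  c2: issue ADD r0<-Add1  regs: r0:Add1,r1:9,r2:Mul1,r3:3,r4:9
  c3: issue MUL r2<-Mul2  regs: r0:Add1,r1:9,r2:Mul2,r3:3,r4:9
  c4: stall  regs: r0:Add1,r1:9,r2:Mul2,r3:3,r4:9
  c5: CDB Mul1=9; issue MUL r1<-Mul1  regs: r0:Add1,r1:Mul1,r2:Mul2,r3:3,r4:9
  c6: stall  regs: r0:Add1,r1:Mul1,r2:Mul2,r3:3,r4:9
  c7: CDB Add1=18; stall  regs: r0:18,r1:Mul1,r2:Mul2,r3:3,r4:9
  c8: stall  regs: r0:18,r1:Mul1,r2:Mul2,r3:3,r4:9
  c9: stall  regs: r0:18,r1:Mul1,r2:Mul2,r3:3,r4:9

STATUS = TAG Mul1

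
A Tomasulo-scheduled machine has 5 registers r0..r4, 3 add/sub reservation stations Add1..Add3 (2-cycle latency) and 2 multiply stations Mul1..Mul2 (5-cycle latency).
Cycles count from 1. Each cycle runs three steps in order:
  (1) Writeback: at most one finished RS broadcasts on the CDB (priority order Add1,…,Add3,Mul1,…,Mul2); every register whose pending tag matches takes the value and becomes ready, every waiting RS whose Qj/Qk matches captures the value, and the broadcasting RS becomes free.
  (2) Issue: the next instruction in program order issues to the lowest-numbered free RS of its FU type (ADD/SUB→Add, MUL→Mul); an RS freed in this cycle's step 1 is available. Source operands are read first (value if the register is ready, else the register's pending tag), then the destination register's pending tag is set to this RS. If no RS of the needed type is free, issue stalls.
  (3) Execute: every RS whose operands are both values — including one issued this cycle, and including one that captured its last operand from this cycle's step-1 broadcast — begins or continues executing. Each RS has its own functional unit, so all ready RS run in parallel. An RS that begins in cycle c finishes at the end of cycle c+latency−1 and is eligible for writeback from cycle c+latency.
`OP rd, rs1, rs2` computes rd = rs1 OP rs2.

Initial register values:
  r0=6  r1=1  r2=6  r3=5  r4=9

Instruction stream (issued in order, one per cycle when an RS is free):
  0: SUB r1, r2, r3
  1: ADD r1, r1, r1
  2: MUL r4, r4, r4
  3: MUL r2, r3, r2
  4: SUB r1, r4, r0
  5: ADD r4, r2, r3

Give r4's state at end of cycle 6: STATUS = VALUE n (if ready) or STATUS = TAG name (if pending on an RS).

cycle 1: issue SUB r1<-Add1 // r0:6,r1:Add1,r2:6,r3:5,r4:9
cycle 2: issue ADD r1<-Add2 // r0:6,r1:Add2,r2:6,r3:5,r4:9
cycle 3: CDB Add1=1; issue MUL r4<-Mul1 // r0:6,r1:Add2,r2:6,r3:5,r4:Mul1
cycle 4: issue MUL r2<-Mul2 // r0:6,r1:Add2,r2:Mul2,r3:5,r4:Mul1
cycle 5: CDB Add2=2; issue SUB r1<-Add1 // r0:6,r1:Add1,r2:Mul2,r3:5,r4:Mul1
cycle 6: issue ADD r4<-Add2 // r0:6,r1:Add1,r2:Mul2,r3:5,r4:Add2

STATUS = TAG Add2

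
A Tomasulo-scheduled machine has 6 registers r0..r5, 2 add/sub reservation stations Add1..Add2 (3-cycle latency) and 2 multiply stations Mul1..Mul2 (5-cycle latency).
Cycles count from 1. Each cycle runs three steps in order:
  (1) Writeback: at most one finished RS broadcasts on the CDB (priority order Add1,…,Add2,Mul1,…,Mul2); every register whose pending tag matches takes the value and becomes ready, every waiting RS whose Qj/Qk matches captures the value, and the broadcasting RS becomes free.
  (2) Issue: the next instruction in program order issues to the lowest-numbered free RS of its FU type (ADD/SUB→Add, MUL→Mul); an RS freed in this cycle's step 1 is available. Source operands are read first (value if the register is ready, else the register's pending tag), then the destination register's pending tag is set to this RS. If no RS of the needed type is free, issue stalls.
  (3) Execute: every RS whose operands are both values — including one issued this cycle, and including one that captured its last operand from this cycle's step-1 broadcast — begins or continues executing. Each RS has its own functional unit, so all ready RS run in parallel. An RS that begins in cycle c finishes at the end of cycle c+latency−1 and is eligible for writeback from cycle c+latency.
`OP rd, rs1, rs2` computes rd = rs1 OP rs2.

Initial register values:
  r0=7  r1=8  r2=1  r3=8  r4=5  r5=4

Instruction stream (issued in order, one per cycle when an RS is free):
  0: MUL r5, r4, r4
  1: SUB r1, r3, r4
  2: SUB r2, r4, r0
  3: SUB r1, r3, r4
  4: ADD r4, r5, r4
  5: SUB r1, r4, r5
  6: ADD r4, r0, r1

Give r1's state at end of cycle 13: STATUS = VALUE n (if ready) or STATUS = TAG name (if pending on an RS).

STATUS = VALUE 5

c1: issue MUL r5<-Mul1 | r0:7,r1:8,r2:1,r3:8,r4:5,r5:Mul1
c2: issue SUB r1<-Add1 | r0:7,r1:Add1,r2:1,r3:8,r4:5,r5:Mul1
c3: issue SUB r2<-Add2 | r0:7,r1:Add1,r2:Add2,r3:8,r4:5,r5:Mul1
c4: stall | r0:7,r1:Add1,r2:Add2,r3:8,r4:5,r5:Mul1
c5: CDB Add1=3; issue SUB r1<-Add1 | r0:7,r1:Add1,r2:Add2,r3:8,r4:5,r5:Mul1
c6: CDB Add2=-2; issue ADD r4<-Add2 | r0:7,r1:Add1,r2:-2,r3:8,r4:Add2,r5:Mul1
c7: CDB Mul1=25; stall | r0:7,r1:Add1,r2:-2,r3:8,r4:Add2,r5:25
c8: CDB Add1=3; issue SUB r1<-Add1 | r0:7,r1:Add1,r2:-2,r3:8,r4:Add2,r5:25
c9: stall | r0:7,r1:Add1,r2:-2,r3:8,r4:Add2,r5:25
c10: CDB Add2=30; issue ADD r4<-Add2 | r0:7,r1:Add1,r2:-2,r3:8,r4:Add2,r5:25
c11: - | r0:7,r1:Add1,r2:-2,r3:8,r4:Add2,r5:25
c12: - | r0:7,r1:Add1,r2:-2,r3:8,r4:Add2,r5:25
c13: CDB Add1=5 | r0:7,r1:5,r2:-2,r3:8,r4:Add2,r5:25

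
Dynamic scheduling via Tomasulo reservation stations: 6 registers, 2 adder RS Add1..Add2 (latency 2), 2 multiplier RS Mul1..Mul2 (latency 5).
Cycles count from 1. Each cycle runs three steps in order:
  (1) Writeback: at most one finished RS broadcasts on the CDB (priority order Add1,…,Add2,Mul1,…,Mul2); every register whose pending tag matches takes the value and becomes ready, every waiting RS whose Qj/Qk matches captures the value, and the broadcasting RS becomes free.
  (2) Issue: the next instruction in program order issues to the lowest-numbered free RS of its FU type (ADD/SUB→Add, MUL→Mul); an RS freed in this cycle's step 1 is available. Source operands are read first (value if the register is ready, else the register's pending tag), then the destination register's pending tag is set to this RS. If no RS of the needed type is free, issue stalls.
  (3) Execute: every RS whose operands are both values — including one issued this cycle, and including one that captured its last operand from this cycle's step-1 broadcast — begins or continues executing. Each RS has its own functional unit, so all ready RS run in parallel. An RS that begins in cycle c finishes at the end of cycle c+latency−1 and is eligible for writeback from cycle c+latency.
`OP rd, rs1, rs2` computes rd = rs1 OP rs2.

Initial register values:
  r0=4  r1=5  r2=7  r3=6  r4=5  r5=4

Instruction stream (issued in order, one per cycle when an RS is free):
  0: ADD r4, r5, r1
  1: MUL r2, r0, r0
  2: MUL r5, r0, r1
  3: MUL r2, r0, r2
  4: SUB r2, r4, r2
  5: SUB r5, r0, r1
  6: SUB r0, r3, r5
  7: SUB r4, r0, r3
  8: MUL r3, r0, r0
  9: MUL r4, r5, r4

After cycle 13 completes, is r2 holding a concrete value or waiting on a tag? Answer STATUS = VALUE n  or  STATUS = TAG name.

cycle 1: issue ADD r4<-Add1 // r0:4,r1:5,r2:7,r3:6,r4:Add1,r5:4
cycle 2: issue MUL r2<-Mul1 // r0:4,r1:5,r2:Mul1,r3:6,r4:Add1,r5:4
cycle 3: CDB Add1=9; issue MUL r5<-Mul2 // r0:4,r1:5,r2:Mul1,r3:6,r4:9,r5:Mul2
cycle 4: stall // r0:4,r1:5,r2:Mul1,r3:6,r4:9,r5:Mul2
cycle 5: stall // r0:4,r1:5,r2:Mul1,r3:6,r4:9,r5:Mul2
cycle 6: stall // r0:4,r1:5,r2:Mul1,r3:6,r4:9,r5:Mul2
cycle 7: CDB Mul1=16; issue MUL r2<-Mul1 // r0:4,r1:5,r2:Mul1,r3:6,r4:9,r5:Mul2
cycle 8: CDB Mul2=20; issue SUB r2<-Add1 // r0:4,r1:5,r2:Add1,r3:6,r4:9,r5:20
cycle 9: issue SUB r5<-Add2 // r0:4,r1:5,r2:Add1,r3:6,r4:9,r5:Add2
cycle 10: stall // r0:4,r1:5,r2:Add1,r3:6,r4:9,r5:Add2
cycle 11: CDB Add2=-1; issue SUB r0<-Add2 // r0:Add2,r1:5,r2:Add1,r3:6,r4:9,r5:-1
cycle 12: CDB Mul1=64; stall // r0:Add2,r1:5,r2:Add1,r3:6,r4:9,r5:-1
cycle 13: CDB Add2=7; issue SUB r4<-Add2 // r0:7,r1:5,r2:Add1,r3:6,r4:Add2,r5:-1

STATUS = TAG Add1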